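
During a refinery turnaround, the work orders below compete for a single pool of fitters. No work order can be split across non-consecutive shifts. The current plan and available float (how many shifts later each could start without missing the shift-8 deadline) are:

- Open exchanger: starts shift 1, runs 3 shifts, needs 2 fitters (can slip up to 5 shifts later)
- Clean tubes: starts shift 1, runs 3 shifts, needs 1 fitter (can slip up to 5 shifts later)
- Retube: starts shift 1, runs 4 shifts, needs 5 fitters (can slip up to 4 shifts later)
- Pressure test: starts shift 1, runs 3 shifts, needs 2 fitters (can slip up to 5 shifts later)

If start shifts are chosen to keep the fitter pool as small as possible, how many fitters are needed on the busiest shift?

5

Early-start (Open exchanger@1, Clean tubes@1, Retube@1, Pressure test@1) gives peak 10: s1:10  s2:10  s3:10  s4:5  s5:0  s6:0  s7:0  s8:0.
Shift Retube→4.
Schedule Open exchanger@1, Clean tubes@1, Retube@4, Pressure test@1: s1:5  s2:5  s3:5  s4:5  s5:5  s6:5  s7:5  s8:0 — peak 5.
Total fitter-shifts = 35 over 8 shifts ⇒ peak ≥ ⌈35/8⌉ = 5, so 5 is optimal.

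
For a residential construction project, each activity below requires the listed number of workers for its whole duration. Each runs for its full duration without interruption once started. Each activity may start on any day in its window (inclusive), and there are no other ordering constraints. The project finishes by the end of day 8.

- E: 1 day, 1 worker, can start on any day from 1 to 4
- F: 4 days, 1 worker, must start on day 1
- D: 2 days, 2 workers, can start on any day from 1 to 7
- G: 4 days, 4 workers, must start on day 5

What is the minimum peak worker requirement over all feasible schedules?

Schedule E@1, F@1, D@1, G@5: d1:4  d2:3  d3:1  d4:1  d5:4  d6:4  d7:4  d8:4 — peak 4.
Total worker-days = 25 over 8 days ⇒ peak ≥ ⌈25/8⌉ = 4, so 4 is optimal.

4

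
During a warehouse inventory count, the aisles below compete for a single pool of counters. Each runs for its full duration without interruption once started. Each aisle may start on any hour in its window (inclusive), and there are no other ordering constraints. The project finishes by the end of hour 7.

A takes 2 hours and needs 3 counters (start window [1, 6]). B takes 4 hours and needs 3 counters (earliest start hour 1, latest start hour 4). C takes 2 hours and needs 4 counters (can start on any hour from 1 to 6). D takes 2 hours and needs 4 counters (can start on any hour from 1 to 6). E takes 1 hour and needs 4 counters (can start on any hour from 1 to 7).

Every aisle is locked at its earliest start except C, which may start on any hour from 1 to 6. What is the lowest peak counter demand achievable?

14

C@1: h1:18  h2:14  h3:3  h4:3  h5:0  h6:0  h7:0 → peak 18
C@2: h1:14  h2:14  h3:7  h4:3  h5:0  h6:0  h7:0 → peak 14
C@3: h1:14  h2:10  h3:7  h4:7  h5:0  h6:0  h7:0 → peak 14
C@4: h1:14  h2:10  h3:3  h4:7  h5:4  h6:0  h7:0 → peak 14
C@5: h1:14  h2:10  h3:3  h4:3  h5:4  h6:4  h7:0 → peak 14
C@6: h1:14  h2:10  h3:3  h4:3  h5:0  h6:4  h7:4 → peak 14
Best is C@2, peak 14.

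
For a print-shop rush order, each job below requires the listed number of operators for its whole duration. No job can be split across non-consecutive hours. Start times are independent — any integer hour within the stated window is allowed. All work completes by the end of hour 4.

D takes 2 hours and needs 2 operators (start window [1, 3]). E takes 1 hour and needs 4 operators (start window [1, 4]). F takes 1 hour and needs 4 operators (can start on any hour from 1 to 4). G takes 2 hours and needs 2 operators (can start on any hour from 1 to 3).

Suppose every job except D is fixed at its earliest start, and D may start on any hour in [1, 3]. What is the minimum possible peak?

D@1: h1:12  h2:4  h3:0  h4:0 → peak 12
D@2: h1:10  h2:4  h3:2  h4:0 → peak 10
D@3: h1:10  h2:2  h3:2  h4:2 → peak 10
Best is D@2, peak 10.

10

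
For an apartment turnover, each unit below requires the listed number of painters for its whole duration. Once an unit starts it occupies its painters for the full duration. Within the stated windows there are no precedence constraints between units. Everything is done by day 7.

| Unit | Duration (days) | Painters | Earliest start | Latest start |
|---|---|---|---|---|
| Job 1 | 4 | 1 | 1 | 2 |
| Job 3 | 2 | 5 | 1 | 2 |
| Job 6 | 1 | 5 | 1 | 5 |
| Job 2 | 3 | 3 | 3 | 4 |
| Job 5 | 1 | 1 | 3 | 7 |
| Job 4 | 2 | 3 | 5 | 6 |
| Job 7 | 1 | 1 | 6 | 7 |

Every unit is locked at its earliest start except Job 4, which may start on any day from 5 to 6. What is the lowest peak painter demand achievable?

Job 4@5: d1:11  d2:6  d3:5  d4:4  d5:6  d6:4  d7:0 → peak 11
Job 4@6: d1:11  d2:6  d3:5  d4:4  d5:3  d6:4  d7:3 → peak 11
Best is Job 4@5, peak 11.

11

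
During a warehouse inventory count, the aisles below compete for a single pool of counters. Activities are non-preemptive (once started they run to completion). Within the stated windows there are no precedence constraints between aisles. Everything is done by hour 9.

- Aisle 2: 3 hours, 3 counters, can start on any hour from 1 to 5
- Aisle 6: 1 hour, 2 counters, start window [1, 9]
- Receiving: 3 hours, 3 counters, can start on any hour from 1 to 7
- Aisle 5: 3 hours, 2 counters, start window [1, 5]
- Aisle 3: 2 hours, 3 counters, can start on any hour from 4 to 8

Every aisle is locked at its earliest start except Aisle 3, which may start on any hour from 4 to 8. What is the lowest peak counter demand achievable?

Aisle 3@4: h1:10  h2:8  h3:8  h4:3  h5:3  h6:0  h7:0  h8:0  h9:0 → peak 10
Aisle 3@5: h1:10  h2:8  h3:8  h4:0  h5:3  h6:3  h7:0  h8:0  h9:0 → peak 10
Aisle 3@6: h1:10  h2:8  h3:8  h4:0  h5:0  h6:3  h7:3  h8:0  h9:0 → peak 10
Aisle 3@7: h1:10  h2:8  h3:8  h4:0  h5:0  h6:0  h7:3  h8:3  h9:0 → peak 10
Aisle 3@8: h1:10  h2:8  h3:8  h4:0  h5:0  h6:0  h7:0  h8:3  h9:3 → peak 10
Best is Aisle 3@4, peak 10.

10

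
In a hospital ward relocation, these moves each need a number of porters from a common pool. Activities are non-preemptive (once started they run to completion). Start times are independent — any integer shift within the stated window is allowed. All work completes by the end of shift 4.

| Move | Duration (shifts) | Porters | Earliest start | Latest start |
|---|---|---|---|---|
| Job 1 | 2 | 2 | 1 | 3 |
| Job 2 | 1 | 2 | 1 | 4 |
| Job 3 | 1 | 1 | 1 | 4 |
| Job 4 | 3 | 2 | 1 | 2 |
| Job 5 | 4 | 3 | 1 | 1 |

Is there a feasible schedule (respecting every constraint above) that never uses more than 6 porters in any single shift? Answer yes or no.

Total porter-shifts = 25; over 4 shifts the average is 25/4 > 6, so some shift must exceed 6.

no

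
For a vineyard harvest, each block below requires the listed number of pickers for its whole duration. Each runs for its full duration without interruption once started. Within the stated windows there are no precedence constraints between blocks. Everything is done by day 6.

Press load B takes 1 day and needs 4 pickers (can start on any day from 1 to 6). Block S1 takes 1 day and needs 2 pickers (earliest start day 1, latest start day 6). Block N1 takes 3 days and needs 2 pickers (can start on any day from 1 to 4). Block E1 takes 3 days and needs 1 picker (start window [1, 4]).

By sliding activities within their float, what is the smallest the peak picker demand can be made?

4

Early-start (Press load B@1, Block S1@1, Block N1@1, Block E1@1) gives peak 9: d1:9  d2:3  d3:3  d4:0  d5:0  d6:0.
Shift Block S1→2, Block N1→2, Block E1→3.
Schedule Press load B@1, Block S1@2, Block N1@2, Block E1@3: d1:4  d2:4  d3:3  d4:3  d5:1  d6:0 — peak 4.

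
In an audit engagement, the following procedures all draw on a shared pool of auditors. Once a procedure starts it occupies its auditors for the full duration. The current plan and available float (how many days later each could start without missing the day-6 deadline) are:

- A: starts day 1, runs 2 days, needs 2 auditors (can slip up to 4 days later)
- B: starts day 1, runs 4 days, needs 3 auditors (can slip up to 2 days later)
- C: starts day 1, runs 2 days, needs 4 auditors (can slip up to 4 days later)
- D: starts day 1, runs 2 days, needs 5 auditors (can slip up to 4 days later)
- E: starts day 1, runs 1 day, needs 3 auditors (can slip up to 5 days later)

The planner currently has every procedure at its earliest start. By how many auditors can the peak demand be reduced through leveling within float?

10

Early-start peak: d1:17  d2:14  d3:3  d4:3  d5:0  d6:0 ⇒ 17.
Leveled (A@1, B@3, C@3, D@1, E@5): d1:7  d2:7  d3:7  d4:7  d5:6  d6:3 ⇒ 7.
Reduction 17 − 7 = 10.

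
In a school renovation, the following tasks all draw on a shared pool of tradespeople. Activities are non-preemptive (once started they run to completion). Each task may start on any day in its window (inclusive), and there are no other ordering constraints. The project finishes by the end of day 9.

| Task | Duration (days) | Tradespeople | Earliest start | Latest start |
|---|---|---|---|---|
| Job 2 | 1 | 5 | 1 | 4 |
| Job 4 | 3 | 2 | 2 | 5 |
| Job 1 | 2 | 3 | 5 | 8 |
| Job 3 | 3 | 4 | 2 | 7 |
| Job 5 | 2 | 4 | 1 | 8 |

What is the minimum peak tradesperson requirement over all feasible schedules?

5

Early-start (Job 2@1, Job 4@2, Job 1@5, Job 3@2, Job 5@1) gives peak 10: d1:9  d2:10  d3:6  d4:6  d5:3  d6:3  d7:0  d8:0  d9:0.
Shift Job 4→4, Job 3→7, Job 5→2.
Schedule Job 2@1, Job 4@4, Job 1@5, Job 3@7, Job 5@2: d1:5  d2:4  d3:4  d4:2  d5:5  d6:5  d7:4  d8:4  d9:4 — peak 5.
Total tradesperson-days = 37 over 9 days ⇒ peak ≥ ⌈37/9⌉ = 5, so 5 is optimal.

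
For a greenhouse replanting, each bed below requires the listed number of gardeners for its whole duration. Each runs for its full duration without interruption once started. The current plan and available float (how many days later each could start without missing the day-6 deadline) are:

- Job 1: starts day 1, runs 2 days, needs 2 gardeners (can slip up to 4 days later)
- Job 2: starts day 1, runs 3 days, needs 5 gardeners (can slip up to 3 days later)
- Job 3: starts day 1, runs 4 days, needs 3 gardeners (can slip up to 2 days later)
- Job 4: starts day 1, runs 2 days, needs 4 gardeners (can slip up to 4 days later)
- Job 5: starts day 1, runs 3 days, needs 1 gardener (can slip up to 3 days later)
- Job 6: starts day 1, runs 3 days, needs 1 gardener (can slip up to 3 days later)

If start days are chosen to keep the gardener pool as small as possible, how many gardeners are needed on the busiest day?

8

Early-start (Job 1@1, Job 2@1, Job 3@1, Job 4@1, Job 5@1, Job 6@1) gives peak 16: d1:16  d2:16  d3:10  d4:3  d5:0  d6:0.
Shift Job 2→4, Job 3→3.
Schedule Job 1@1, Job 2@4, Job 3@3, Job 4@1, Job 5@1, Job 6@1: d1:8  d2:8  d3:5  d4:8  d5:8  d6:8 — peak 8.
Total gardener-days = 45 over 6 days ⇒ peak ≥ ⌈45/6⌉ = 8, so 8 is optimal.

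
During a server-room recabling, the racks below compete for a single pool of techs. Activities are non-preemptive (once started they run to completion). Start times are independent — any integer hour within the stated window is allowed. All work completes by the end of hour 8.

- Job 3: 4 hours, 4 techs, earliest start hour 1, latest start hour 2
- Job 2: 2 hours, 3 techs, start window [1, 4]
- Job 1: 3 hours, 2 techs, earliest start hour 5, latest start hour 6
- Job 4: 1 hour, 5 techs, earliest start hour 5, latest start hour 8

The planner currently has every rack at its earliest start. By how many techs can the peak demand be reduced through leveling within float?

Early-start peak: h1:7  h2:7  h3:4  h4:4  h5:7  h6:2  h7:2  h8:0 ⇒ 7.
Leveled (Job 3@1, Job 2@1, Job 1@5, Job 4@5): h1:7  h2:7  h3:4  h4:4  h5:7  h6:2  h7:2  h8:0 ⇒ 7.
Reduction 7 − 7 = 0.

0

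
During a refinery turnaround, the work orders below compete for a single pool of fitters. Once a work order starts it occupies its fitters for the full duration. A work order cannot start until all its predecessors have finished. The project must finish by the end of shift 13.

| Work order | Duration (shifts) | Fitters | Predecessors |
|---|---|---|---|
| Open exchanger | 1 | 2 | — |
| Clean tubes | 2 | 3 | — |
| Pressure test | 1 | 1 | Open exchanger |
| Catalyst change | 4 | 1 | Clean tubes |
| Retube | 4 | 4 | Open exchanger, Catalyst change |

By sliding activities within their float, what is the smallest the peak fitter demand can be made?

Early-start (Open exchanger@1, Clean tubes@1, Pressure test@2, Catalyst change@3, Retube@7) gives peak 5: s1:5  s2:4  s3:1  s4:1  s5:1  s6:1  s7:4  s8:4  s9:4  s10:4  s11:0  s12:0  s13:0.
Shift Clean tubes→2, Catalyst change→4, Retube→8.
Schedule Open exchanger@1, Clean tubes@2, Pressure test@2, Catalyst change@4, Retube@8: s1:2  s2:4  s3:3  s4:1  s5:1  s6:1  s7:1  s8:4  s9:4  s10:4  s11:4  s12:0  s13:0 — peak 4.

4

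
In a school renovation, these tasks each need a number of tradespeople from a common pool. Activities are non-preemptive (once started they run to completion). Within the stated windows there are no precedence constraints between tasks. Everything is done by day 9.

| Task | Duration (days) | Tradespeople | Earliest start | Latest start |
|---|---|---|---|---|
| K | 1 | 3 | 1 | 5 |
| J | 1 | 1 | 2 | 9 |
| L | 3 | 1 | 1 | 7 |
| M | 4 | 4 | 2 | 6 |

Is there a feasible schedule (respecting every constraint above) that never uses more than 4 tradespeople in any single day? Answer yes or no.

yes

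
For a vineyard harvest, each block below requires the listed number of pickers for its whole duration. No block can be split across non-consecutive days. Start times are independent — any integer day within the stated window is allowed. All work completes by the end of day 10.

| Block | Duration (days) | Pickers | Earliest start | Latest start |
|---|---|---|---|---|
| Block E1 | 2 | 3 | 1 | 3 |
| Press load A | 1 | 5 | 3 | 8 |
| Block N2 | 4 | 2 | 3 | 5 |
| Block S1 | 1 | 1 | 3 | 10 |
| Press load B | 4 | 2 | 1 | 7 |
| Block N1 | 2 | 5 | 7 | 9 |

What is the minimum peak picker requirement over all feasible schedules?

5

Early-start (Block E1@1, Press load A@3, Block N2@3, Block S1@3, Press load B@1, Block N1@7) gives peak 10: d1:5  d2:5  d3:10  d4:4  d5:2  d6:2  d7:5  d8:5  d9:0  d10:0.
Shift Block N2→4, Block S1→4, Press load B→4, Block N1→8.
Schedule Block E1@1, Press load A@3, Block N2@4, Block S1@4, Press load B@4, Block N1@8: d1:3  d2:3  d3:5  d4:5  d5:4  d6:4  d7:4  d8:5  d9:5  d10:0 — peak 5.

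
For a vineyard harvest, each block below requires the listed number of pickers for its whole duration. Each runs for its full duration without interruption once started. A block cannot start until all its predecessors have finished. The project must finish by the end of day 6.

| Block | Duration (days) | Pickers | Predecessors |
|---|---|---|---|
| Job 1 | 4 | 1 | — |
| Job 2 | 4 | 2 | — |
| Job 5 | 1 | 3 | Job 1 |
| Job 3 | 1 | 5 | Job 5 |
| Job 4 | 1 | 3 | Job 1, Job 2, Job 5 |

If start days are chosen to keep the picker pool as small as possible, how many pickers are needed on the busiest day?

8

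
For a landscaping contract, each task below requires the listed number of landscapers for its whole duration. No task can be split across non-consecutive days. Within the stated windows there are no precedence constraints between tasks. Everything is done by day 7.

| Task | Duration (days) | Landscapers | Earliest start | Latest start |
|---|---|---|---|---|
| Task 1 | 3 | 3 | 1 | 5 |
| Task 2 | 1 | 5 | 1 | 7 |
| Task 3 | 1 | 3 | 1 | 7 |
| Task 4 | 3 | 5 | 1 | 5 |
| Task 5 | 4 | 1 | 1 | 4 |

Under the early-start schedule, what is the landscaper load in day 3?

9

At early start, day 3 has: Task 1, Task 4, Task 5.
Demand: 3 + 5 + 1 = 9.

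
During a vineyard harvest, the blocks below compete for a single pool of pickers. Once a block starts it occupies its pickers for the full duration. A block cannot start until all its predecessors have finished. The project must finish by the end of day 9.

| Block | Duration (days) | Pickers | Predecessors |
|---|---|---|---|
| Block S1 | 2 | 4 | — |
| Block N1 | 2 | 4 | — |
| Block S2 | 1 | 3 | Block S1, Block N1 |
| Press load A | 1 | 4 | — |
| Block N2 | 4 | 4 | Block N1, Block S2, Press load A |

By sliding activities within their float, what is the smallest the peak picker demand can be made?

7

Early-start (Block S1@1, Block N1@1, Block S2@3, Press load A@1, Block N2@4) gives peak 12: d1:12  d2:8  d3:3  d4:4  d5:4  d6:4  d7:4  d8:0  d9:0.
Shift Block N1→3, Block S2→5, Press load A→5, Block N2→6.
Schedule Block S1@1, Block N1@3, Block S2@5, Press load A@5, Block N2@6: d1:4  d2:4  d3:4  d4:4  d5:7  d6:4  d7:4  d8:4  d9:4 — peak 7.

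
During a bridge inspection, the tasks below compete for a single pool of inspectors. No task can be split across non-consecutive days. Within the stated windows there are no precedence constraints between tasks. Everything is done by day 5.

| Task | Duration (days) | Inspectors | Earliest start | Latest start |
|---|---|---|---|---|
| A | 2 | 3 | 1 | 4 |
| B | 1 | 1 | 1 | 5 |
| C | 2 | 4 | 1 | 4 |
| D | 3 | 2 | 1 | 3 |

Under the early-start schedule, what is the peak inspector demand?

Early-start schedule: A@1, B@1, C@1, D@1.
Load per day: day 1: 10, day 2: 9, day 3: 2, day 4: 0, day 5: 0.
Peak is 10.

10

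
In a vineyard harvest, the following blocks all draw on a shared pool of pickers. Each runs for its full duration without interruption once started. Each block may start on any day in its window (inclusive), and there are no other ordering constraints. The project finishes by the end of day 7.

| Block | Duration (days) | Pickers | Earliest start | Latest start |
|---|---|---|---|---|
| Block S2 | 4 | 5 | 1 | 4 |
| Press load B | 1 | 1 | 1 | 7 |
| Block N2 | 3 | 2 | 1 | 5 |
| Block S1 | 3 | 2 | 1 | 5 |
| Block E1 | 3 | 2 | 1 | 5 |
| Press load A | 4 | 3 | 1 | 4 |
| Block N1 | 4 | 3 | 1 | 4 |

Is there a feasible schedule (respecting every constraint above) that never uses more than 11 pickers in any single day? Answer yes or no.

Schedule Block S2@1, Press load B@1, Block N2@1, Block S1@1, Block E1@5, Press load A@4, Block N1@4: d1:10  d2:9  d3:9  d4:11  d5:8  d6:8  d7:8 — peak 11 ≤ 11.

yes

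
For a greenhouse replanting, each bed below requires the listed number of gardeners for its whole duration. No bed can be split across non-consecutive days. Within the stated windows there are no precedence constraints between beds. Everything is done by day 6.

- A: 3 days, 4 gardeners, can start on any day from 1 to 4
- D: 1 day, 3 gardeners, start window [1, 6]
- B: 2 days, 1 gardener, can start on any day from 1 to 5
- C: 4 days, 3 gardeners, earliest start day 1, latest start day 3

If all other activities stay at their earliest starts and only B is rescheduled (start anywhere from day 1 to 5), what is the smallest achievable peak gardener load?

B@1: d1:11  d2:8  d3:7  d4:3  d5:0  d6:0 → peak 11
B@2: d1:10  d2:8  d3:8  d4:3  d5:0  d6:0 → peak 10
B@3: d1:10  d2:7  d3:8  d4:4  d5:0  d6:0 → peak 10
B@4: d1:10  d2:7  d3:7  d4:4  d5:1  d6:0 → peak 10
B@5: d1:10  d2:7  d3:7  d4:3  d5:1  d6:1 → peak 10
Best is B@2, peak 10.

10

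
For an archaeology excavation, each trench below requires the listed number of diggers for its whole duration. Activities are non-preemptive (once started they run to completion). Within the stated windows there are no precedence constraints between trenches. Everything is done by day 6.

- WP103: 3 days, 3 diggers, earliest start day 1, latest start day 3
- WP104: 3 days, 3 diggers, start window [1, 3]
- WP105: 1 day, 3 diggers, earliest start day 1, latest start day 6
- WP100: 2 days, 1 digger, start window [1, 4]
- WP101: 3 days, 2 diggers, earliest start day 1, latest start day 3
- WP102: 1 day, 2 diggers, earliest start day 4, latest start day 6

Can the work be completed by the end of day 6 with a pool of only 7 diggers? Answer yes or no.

The minimum achievable peak is 8; 7 < 8, so no feasible schedule stays within the cap.

no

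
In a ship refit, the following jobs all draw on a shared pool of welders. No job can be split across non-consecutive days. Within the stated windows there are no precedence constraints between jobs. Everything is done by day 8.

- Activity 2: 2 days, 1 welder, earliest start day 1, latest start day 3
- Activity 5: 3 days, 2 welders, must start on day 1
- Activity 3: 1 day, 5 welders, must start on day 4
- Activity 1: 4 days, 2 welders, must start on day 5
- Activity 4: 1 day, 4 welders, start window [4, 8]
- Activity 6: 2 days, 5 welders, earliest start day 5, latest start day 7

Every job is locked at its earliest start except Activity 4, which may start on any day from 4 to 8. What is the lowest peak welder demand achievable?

7

Activity 4@4: d1:3  d2:3  d3:2  d4:9  d5:7  d6:7  d7:2  d8:2 → peak 9
Activity 4@5: d1:3  d2:3  d3:2  d4:5  d5:11  d6:7  d7:2  d8:2 → peak 11
Activity 4@6: d1:3  d2:3  d3:2  d4:5  d5:7  d6:11  d7:2  d8:2 → peak 11
Activity 4@7: d1:3  d2:3  d3:2  d4:5  d5:7  d6:7  d7:6  d8:2 → peak 7
Activity 4@8: d1:3  d2:3  d3:2  d4:5  d5:7  d6:7  d7:2  d8:6 → peak 7
Best is Activity 4@7, peak 7.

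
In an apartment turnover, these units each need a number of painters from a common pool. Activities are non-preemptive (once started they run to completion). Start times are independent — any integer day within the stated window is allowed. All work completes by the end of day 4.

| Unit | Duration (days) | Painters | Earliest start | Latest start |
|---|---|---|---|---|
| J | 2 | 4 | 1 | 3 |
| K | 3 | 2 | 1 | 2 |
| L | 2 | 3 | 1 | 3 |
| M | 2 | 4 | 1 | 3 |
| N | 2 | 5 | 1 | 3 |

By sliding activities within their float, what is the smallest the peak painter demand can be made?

Early-start (J@1, K@1, L@1, M@1, N@1) gives peak 18: d1:18  d2:18  d3:2  d4:0.
Shift L→3, N→3.
Schedule J@1, K@1, L@3, M@1, N@3: d1:10  d2:10  d3:10  d4:8 — peak 10.
Total painter-days = 38 over 4 days ⇒ peak ≥ ⌈38/4⌉ = 10, so 10 is optimal.

10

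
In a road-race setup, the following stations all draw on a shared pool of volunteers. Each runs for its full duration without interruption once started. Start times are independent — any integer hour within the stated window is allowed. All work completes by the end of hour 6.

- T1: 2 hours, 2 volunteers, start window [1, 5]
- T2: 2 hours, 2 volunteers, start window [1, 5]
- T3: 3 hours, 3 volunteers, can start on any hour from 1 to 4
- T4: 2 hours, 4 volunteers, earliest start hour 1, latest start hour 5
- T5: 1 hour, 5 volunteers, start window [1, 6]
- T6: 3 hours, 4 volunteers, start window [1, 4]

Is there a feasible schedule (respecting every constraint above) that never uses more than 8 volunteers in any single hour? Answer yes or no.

yes

Schedule T1@1, T2@1, T3@1, T4@4, T5@3, T6@4: h1:7  h2:7  h3:8  h4:8  h5:8  h6:4 — peak 8 ≤ 8.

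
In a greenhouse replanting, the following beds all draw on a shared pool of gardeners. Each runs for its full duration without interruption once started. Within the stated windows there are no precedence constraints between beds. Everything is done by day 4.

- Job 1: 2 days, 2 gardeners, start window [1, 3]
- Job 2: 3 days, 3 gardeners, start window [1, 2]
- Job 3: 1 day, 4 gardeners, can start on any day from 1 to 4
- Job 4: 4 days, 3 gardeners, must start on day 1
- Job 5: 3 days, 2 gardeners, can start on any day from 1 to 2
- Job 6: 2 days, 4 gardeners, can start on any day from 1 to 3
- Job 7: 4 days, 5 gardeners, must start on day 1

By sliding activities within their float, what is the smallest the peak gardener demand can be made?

17

Early-start (Job 1@1, Job 2@1, Job 3@1, Job 4@1, Job 5@1, Job 6@1, Job 7@1) gives peak 23: d1:23  d2:19  d3:13  d4:8.
Shift Job 5→2, Job 6→3.
Schedule Job 1@1, Job 2@1, Job 3@1, Job 4@1, Job 5@2, Job 6@3, Job 7@1: d1:17  d2:15  d3:17  d4:14 — peak 17.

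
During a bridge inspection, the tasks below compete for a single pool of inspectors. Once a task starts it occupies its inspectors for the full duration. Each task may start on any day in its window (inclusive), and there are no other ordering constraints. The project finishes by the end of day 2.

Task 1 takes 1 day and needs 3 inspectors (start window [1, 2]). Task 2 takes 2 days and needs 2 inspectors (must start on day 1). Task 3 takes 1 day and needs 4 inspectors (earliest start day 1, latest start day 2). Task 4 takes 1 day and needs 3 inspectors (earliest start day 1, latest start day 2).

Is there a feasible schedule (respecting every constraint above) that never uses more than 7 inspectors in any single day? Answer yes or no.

no

The minimum achievable peak is 8; 7 < 8, so no feasible schedule stays within the cap.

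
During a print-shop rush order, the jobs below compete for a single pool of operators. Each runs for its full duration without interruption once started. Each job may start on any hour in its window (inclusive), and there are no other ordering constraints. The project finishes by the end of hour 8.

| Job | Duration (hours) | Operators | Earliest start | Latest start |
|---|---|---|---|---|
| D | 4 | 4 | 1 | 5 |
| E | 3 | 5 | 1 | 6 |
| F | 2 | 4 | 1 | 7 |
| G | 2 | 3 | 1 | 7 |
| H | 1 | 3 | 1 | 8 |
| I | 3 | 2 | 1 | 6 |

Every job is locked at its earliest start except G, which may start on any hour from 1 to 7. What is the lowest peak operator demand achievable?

G@1: h1:21  h2:18  h3:11  h4:4  h5:0  h6:0  h7:0  h8:0 → peak 21
G@2: h1:18  h2:18  h3:14  h4:4  h5:0  h6:0  h7:0  h8:0 → peak 18
G@3: h1:18  h2:15  h3:14  h4:7  h5:0  h6:0  h7:0  h8:0 → peak 18
G@4: h1:18  h2:15  h3:11  h4:7  h5:3  h6:0  h7:0  h8:0 → peak 18
G@5: h1:18  h2:15  h3:11  h4:4  h5:3  h6:3  h7:0  h8:0 → peak 18
G@6: h1:18  h2:15  h3:11  h4:4  h5:0  h6:3  h7:3  h8:0 → peak 18
G@7: h1:18  h2:15  h3:11  h4:4  h5:0  h6:0  h7:3  h8:3 → peak 18
Best is G@2, peak 18.

18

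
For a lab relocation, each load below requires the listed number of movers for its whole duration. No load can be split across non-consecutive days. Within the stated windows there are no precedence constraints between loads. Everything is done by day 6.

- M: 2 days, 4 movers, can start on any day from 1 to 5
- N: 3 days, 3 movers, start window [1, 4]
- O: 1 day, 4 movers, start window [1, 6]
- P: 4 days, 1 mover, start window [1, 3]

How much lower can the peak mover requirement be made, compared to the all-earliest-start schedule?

7

Early-start peak: d1:12  d2:8  d3:4  d4:1  d5:0  d6:0 ⇒ 12.
Leveled (M@1, N@3, O@6, P@1): d1:5  d2:5  d3:4  d4:4  d5:3  d6:4 ⇒ 5.
Reduction 12 − 5 = 7.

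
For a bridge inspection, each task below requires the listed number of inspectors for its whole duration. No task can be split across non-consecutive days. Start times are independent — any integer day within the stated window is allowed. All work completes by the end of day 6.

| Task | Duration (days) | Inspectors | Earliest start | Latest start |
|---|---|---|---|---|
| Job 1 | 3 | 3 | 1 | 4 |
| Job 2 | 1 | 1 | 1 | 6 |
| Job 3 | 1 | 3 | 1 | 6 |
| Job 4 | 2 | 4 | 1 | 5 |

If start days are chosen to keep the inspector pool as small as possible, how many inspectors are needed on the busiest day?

4

Early-start (Job 1@1, Job 2@1, Job 3@1, Job 4@1) gives peak 11: d1:11  d2:7  d3:3  d4:0  d5:0  d6:0.
Shift Job 3→4, Job 4→5.
Schedule Job 1@1, Job 2@1, Job 3@4, Job 4@5: d1:4  d2:3  d3:3  d4:3  d5:4  d6:4 — peak 4.
Total inspector-days = 21 over 6 days ⇒ peak ≥ ⌈21/6⌉ = 4, so 4 is optimal.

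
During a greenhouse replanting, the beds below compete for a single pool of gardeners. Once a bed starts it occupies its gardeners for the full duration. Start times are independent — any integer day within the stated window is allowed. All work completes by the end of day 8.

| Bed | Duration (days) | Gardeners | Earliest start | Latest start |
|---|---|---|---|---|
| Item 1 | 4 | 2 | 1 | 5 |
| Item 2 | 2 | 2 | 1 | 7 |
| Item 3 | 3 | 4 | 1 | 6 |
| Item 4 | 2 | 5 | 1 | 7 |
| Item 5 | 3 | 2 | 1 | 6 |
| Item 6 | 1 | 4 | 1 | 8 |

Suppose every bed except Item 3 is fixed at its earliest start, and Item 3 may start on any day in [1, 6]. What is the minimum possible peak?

Item 3@1: d1:19  d2:15  d3:8  d4:2  d5:0  d6:0  d7:0  d8:0 → peak 19
Item 3@2: d1:15  d2:15  d3:8  d4:6  d5:0  d6:0  d7:0  d8:0 → peak 15
Item 3@3: d1:15  d2:11  d3:8  d4:6  d5:4  d6:0  d7:0  d8:0 → peak 15
Item 3@4: d1:15  d2:11  d3:4  d4:6  d5:4  d6:4  d7:0  d8:0 → peak 15
Item 3@5: d1:15  d2:11  d3:4  d4:2  d5:4  d6:4  d7:4  d8:0 → peak 15
Item 3@6: d1:15  d2:11  d3:4  d4:2  d5:0  d6:4  d7:4  d8:4 → peak 15
Best is Item 3@2, peak 15.

15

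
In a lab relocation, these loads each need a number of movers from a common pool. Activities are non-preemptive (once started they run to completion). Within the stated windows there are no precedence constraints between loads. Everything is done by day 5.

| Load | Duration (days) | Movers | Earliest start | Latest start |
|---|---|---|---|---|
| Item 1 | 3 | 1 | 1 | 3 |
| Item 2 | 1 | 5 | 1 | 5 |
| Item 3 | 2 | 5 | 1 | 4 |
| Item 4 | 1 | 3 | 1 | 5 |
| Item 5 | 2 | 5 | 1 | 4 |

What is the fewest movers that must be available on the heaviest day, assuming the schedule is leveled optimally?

8

Early-start (Item 1@1, Item 2@1, Item 3@1, Item 4@1, Item 5@1) gives peak 19: d1:19  d2:11  d3:1  d4:0  d5:0.
Shift Item 3→2, Item 4→4, Item 5→4.
Schedule Item 1@1, Item 2@1, Item 3@2, Item 4@4, Item 5@4: d1:6  d2:6  d3:6  d4:8  d5:5 — peak 8.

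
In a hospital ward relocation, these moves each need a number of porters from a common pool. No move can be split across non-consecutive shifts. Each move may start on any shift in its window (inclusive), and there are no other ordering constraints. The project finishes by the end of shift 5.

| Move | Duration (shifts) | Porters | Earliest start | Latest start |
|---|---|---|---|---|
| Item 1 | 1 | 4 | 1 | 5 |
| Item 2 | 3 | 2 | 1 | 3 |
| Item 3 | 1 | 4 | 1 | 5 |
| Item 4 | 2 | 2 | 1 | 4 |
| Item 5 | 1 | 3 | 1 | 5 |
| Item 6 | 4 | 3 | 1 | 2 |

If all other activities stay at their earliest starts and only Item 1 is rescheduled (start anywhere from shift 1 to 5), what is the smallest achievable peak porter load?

Item 1@1: s1:18  s2:7  s3:5  s4:3  s5:0 → peak 18
Item 1@2: s1:14  s2:11  s3:5  s4:3  s5:0 → peak 14
Item 1@3: s1:14  s2:7  s3:9  s4:3  s5:0 → peak 14
Item 1@4: s1:14  s2:7  s3:5  s4:7  s5:0 → peak 14
Item 1@5: s1:14  s2:7  s3:5  s4:3  s5:4 → peak 14
Best is Item 1@2, peak 14.

14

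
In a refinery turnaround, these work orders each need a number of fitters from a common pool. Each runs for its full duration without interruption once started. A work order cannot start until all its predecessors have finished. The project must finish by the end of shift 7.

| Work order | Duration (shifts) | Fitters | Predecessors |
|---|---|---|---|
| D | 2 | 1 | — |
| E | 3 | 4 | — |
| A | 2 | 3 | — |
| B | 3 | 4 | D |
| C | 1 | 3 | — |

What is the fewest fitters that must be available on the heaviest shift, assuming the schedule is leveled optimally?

7

Early-start (D@1, E@1, A@1, B@3, C@1) gives peak 11: s1:11  s2:8  s3:8  s4:4  s5:4  s6:0  s7:0.
Shift A→3, B→4, C→5.
Schedule D@1, E@1, A@3, B@4, C@5: s1:5  s2:5  s3:7  s4:7  s5:7  s6:4  s7:0 — peak 7.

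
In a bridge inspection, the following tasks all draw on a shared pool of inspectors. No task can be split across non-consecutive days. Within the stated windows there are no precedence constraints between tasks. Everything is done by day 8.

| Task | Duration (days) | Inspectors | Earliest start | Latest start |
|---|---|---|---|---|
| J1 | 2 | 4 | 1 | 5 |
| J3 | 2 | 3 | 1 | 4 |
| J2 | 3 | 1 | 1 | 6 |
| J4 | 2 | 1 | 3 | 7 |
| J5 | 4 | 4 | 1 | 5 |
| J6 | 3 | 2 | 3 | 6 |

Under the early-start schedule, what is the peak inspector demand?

12

Early-start schedule: J1@1, J3@1, J2@1, J4@3, J5@1, J6@3.
Load per day: day 1: 12, day 2: 12, day 3: 8, day 4: 7, day 5: 2, day 6: 0, day 7: 0, day 8: 0.
Peak is 12.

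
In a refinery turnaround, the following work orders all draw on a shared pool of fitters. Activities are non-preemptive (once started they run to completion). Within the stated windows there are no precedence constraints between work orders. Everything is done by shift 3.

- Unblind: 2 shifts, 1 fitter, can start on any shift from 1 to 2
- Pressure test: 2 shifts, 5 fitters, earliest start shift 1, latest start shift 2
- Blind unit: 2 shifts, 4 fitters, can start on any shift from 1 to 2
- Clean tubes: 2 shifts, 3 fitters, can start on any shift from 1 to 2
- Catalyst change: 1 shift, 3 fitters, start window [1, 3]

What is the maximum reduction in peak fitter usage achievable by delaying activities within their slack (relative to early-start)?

3

Early-start peak: s1:16  s2:13  s3:0 ⇒ 16.
Leveled (Unblind@1, Pressure test@1, Blind unit@1, Clean tubes@1, Catalyst change@3): s1:13  s2:13  s3:3 ⇒ 13.
Reduction 16 − 13 = 3.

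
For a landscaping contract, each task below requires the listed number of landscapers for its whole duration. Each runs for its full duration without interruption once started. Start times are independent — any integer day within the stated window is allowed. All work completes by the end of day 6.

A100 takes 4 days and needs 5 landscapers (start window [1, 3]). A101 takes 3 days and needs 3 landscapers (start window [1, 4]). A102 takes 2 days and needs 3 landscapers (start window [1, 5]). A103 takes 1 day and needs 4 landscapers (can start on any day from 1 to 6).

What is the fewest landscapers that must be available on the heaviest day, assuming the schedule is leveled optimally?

8

Early-start (A100@1, A101@1, A102@1, A103@1) gives peak 15: d1:15  d2:11  d3:8  d4:5  d5:0  d6:0.
Shift A102→4, A103→5.
Schedule A100@1, A101@1, A102@4, A103@5: d1:8  d2:8  d3:8  d4:8  d5:7  d6:0 — peak 8.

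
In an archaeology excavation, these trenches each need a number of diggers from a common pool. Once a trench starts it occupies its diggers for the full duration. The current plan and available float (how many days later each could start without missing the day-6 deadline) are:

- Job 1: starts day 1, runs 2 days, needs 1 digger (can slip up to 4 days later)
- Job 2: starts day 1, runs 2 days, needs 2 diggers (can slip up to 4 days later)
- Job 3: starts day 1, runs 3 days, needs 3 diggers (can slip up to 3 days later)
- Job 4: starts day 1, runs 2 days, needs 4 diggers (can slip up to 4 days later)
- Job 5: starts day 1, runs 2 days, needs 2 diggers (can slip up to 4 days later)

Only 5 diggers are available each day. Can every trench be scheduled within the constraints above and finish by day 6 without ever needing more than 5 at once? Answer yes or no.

yes

Schedule Job 1@1, Job 2@3, Job 3@3, Job 4@1, Job 5@5: d1:5  d2:5  d3:5  d4:5  d5:5  d6:2 — peak 5 ≤ 5.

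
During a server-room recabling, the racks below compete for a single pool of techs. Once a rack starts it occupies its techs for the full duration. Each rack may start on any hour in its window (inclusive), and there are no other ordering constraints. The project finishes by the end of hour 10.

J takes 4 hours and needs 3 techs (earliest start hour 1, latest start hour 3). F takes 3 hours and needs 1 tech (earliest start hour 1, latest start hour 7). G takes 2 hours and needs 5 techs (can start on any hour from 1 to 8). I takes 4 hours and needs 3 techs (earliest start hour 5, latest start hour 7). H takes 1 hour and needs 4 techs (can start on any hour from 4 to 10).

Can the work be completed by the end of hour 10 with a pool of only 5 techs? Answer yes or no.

no

The minimum achievable peak is 6; 5 < 6, so no feasible schedule stays within the cap.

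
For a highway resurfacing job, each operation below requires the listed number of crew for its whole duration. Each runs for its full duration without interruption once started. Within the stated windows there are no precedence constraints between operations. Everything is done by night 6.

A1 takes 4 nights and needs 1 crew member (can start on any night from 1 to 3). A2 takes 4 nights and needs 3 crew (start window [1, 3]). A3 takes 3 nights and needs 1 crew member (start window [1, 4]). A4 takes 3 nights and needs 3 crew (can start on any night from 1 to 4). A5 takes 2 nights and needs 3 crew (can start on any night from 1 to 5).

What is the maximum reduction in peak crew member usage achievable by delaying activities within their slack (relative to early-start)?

4

Early-start peak: n1:11  n2:11  n3:8  n4:4  n5:0  n6:0 ⇒ 11.
Leveled (A1@1, A2@1, A3@1, A4@4, A5@5): n1:5  n2:5  n3:5  n4:7  n5:6  n6:6 ⇒ 7.
Reduction 11 − 7 = 4.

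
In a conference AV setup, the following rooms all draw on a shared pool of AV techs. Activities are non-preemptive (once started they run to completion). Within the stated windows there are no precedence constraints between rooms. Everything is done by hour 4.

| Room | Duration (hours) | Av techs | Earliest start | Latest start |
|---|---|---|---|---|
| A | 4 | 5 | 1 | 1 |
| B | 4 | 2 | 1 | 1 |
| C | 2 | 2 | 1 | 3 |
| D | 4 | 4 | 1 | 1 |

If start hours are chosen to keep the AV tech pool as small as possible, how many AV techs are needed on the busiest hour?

Schedule A@1, B@1, C@1, D@1: h1:13  h2:13  h3:11  h4:11 — peak 13.
No arrangement of the 3 feasible schedules does better.

13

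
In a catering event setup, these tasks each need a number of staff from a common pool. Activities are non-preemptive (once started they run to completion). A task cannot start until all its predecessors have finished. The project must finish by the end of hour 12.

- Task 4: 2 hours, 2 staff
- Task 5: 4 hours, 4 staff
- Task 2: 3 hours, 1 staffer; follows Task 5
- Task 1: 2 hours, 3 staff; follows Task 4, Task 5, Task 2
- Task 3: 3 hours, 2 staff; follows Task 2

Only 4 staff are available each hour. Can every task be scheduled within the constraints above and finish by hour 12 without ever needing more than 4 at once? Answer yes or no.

Schedule Task 4@5, Task 5@1, Task 2@5, Task 1@8, Task 3@10: h1:4  h2:4  h3:4  h4:4  h5:3  h6:3  h7:1  h8:3  h9:3  h10:2  h11:2  h12:2 — peak 4 ≤ 4.

yes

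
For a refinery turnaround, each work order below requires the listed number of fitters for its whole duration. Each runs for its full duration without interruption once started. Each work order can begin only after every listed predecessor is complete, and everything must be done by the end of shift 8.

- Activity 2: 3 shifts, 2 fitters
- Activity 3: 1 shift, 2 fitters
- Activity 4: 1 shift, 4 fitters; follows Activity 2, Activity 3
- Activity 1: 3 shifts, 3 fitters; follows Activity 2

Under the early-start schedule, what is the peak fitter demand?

7

Early-start schedule: Activity 2@1, Activity 3@1, Activity 4@4, Activity 1@4.
Load per shift: shift 1: 4, shift 2: 2, shift 3: 2, shift 4: 7, shift 5: 3, shift 6: 3, shift 7: 0, shift 8: 0.
Peak is 7.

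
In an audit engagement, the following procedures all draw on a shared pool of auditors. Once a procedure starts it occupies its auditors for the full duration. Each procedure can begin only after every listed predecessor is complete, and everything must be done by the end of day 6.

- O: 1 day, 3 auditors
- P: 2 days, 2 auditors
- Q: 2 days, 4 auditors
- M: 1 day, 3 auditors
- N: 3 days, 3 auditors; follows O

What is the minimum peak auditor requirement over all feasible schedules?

Early-start (O@1, P@1, Q@1, M@1, N@2) gives peak 12: d1:12  d2:9  d3:3  d4:3  d5:0  d6:0.
Shift Q→2, M→4, N→4.
Schedule O@1, P@1, Q@2, M@4, N@4: d1:5  d2:6  d3:4  d4:6  d5:3  d6:3 — peak 6.

6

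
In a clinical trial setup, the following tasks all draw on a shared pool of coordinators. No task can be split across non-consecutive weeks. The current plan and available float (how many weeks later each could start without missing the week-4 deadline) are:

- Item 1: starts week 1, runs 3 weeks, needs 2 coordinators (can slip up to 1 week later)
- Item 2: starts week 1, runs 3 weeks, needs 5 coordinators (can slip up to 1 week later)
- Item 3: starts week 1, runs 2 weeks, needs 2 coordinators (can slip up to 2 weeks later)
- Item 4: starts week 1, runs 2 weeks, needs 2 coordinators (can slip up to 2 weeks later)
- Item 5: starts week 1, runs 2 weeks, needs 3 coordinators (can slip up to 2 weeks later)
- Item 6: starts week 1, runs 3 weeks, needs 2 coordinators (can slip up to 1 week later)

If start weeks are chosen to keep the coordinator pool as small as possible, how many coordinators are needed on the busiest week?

13

Early-start (Item 1@1, Item 2@1, Item 3@1, Item 4@1, Item 5@1, Item 6@1) gives peak 16: w1:16  w2:16  w3:9  w4:0.
Shift Item 5→3.
Schedule Item 1@1, Item 2@1, Item 3@1, Item 4@1, Item 5@3, Item 6@1: w1:13  w2:13  w3:12  w4:3 — peak 13.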